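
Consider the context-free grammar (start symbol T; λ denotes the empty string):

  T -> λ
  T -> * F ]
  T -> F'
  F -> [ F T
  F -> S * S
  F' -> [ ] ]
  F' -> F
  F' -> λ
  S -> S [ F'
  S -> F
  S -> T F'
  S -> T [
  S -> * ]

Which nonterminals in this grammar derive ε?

Directly nullable (have an λ-production): T, F'.
S -> T F' with every symbol nullable, so S is nullable.
No other nonterminal has a production whose RHS symbols are all nullable.

{ F', S, T }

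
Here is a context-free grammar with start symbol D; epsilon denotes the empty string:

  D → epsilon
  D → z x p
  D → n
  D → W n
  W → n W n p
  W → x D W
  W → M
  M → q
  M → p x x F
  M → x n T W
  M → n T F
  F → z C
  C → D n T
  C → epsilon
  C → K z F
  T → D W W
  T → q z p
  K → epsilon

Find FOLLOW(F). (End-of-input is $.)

{ n, p, q, x, z }

In M → p x x F: F is at the end, add FOLLOW(M) = { n, p, q, x, z }.
In M → n T F: F is at the end, add FOLLOW(M) = { n, p, q, x, z }.
In C → K z F: F is at the end, add FOLLOW(C) = { n, p, q, x, z }.
Union: FOLLOW(F) = { n, p, q, x, z }.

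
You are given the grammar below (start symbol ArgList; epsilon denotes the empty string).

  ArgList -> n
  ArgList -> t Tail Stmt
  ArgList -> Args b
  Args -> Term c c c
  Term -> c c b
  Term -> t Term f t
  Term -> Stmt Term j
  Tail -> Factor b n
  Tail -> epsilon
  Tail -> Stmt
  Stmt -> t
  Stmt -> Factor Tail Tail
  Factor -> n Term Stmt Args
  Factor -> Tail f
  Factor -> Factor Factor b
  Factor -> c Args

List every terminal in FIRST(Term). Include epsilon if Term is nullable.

Term -> c c b contributes {c}.
Term -> t Term f t contributes {t}.
From Term -> Stmt Term j: add FIRST(Stmt) = { c, f, n, t }.
Union: FIRST(Term) = { c, f, n, t }.

{ c, f, n, t }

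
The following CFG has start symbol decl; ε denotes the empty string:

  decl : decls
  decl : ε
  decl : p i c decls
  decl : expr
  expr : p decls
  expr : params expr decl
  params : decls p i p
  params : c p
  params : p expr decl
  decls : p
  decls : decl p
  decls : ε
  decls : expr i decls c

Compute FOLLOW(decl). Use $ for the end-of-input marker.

decl is the start symbol, so $ ∈ FOLLOW(decl).
In expr : params expr decl: decl is at the end, add FOLLOW(expr) = { $, c, i, p }.
In params : p expr decl: decl is at the end, add FOLLOW(params) = { c, p }.
In decls : decl p: add FIRST(p) = { p }.
Union: FOLLOW(decl) = { $, c, i, p }.

{ $, c, i, p }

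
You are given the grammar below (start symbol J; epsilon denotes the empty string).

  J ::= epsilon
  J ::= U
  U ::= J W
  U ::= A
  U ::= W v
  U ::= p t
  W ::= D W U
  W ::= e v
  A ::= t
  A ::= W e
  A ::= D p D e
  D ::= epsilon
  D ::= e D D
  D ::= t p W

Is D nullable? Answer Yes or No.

Yes

D has an epsilon-production, so D ⇒ epsilon.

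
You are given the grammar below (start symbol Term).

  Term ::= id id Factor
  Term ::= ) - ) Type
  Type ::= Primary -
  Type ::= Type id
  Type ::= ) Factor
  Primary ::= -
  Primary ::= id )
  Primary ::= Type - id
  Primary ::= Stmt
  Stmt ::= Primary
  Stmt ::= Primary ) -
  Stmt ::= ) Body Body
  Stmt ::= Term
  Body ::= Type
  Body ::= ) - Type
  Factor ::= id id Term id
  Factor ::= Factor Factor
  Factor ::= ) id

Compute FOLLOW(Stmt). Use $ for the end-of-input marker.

{ ), - }

In Primary ::= Stmt: Stmt is at the end, add FOLLOW(Primary) = { ), - }.
Union: FOLLOW(Stmt) = { ), - }.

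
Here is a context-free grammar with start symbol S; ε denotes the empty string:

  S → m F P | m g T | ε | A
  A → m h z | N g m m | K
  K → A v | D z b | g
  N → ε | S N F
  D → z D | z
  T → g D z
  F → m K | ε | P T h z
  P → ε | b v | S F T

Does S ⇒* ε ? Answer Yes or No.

S has an ε-production, so S ⇒ ε.

Yes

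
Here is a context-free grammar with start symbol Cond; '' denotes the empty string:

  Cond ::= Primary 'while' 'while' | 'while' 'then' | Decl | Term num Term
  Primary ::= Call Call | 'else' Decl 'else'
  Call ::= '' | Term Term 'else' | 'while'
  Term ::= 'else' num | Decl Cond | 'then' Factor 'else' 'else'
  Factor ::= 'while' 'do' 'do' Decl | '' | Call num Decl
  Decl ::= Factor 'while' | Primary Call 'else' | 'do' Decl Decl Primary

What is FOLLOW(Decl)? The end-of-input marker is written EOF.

In Cond ::= Decl: Decl is at the end, add FOLLOW(Cond) = { EOF, 'do', 'else', 'then', 'while', num }.
In Primary ::= 'else' Decl 'else': add FIRST('else') = { 'else' }.
In Term ::= Decl Cond: add FIRST(Cond) = { 'do', 'else', 'then', 'while', num }.
In Factor ::= 'while' 'do' 'do' Decl: Decl is at the end, add FOLLOW(Factor) = { 'else', 'while' }.
In Factor ::= Call num Decl: Decl is at the end, add FOLLOW(Factor) = { 'else', 'while' }.
In Decl ::= 'do' Decl Decl Primary: add FIRST(Decl Primary) = { 'do', 'else', 'then', 'while', num }.
In Decl ::= 'do' Decl Decl Primary: add FIRST(Primary)\{''} = { 'do', 'else', 'then', 'while', num }.
  Since Primary is nullable, also add FOLLOW(Decl) = { EOF, 'do', 'else', 'then', 'while', num }.
Union: FOLLOW(Decl) = { EOF, 'do', 'else', 'then', 'while', num }.

{ EOF, 'do', 'else', 'then', 'while', num }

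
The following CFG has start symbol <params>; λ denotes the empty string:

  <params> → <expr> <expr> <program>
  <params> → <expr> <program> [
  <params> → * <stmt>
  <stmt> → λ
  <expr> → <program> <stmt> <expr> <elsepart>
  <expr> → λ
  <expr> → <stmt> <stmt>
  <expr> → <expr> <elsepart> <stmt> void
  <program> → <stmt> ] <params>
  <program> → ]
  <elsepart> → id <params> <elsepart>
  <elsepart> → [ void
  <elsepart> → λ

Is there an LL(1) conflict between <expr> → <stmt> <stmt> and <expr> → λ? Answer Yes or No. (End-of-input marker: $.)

FIRST(<stmt> <stmt>) = { λ } and FIRST(λ) = { λ }.
Both alternatives are nullable, violating the LL(1) condition.

Yes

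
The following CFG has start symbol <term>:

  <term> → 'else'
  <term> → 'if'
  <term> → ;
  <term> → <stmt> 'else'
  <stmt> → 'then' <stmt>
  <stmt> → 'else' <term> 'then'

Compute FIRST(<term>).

{ 'else', 'if', 'then', ; }

<term> → 'else' contributes {'else'}.
<term> → 'if' contributes {'if'}.
<term> → ; contributes {;}.
From <term> → <stmt> 'else': add FIRST(<stmt>) = { 'else', 'then' }.
Union: FIRST(<term>) = { 'else', 'if', 'then', ; }.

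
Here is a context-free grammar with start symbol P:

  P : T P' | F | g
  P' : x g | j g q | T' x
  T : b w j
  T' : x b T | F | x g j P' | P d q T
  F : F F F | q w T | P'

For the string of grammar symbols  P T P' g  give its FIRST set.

{ b, g, j, q, x }

Add FIRST(P) = { b, g, j, q, x }; P is not nullable, stop.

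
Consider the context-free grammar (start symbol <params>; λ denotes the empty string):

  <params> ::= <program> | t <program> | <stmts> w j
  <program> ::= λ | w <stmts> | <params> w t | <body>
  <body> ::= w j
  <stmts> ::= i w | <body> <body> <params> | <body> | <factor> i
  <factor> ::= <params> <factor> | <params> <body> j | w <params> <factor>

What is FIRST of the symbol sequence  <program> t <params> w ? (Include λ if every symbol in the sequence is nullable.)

Add FIRST(<program>)\{λ} = { i, t, w }; <program> is nullable, continue.
t is a terminal; add {t} and stop.

{ i, t, w }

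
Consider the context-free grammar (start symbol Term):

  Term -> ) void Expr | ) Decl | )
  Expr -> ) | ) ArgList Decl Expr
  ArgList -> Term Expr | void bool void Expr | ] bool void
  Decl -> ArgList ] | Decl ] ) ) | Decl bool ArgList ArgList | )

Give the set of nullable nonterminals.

No nonterminal has an empty production or an RHS whose symbols are all nullable.

{ } (none)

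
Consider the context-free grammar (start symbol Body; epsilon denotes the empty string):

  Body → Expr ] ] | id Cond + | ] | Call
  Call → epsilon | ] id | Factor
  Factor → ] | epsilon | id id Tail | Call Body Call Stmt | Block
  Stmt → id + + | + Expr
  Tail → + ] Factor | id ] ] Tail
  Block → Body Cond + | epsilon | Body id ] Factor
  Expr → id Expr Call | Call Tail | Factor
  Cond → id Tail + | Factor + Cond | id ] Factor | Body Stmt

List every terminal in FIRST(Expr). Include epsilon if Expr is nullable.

{ +, ], id, epsilon }

Expr → id Expr Call contributes {id}.
From Expr → Call Tail: Call nullable, take FIRST(Call) ∪ FIRST(Tail) = { +, ], id }.
From Expr → Factor: add FIRST(Factor) = { +, ], id, epsilon } (including epsilon since Factor is nullable).
Union: FIRST(Expr) = { +, ], id, epsilon }.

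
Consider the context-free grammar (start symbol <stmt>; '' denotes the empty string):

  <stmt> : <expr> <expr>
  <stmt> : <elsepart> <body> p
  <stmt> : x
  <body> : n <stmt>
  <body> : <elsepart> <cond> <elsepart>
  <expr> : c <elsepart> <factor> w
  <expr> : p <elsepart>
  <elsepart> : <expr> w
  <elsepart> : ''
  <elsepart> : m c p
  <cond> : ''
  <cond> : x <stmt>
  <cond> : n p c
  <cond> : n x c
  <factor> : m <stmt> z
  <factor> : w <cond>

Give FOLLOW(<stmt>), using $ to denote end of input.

<stmt> is the start symbol, so $ ∈ FOLLOW(<stmt>).
In <body> : n <stmt>: <stmt> is at the end, add FOLLOW(<body>) = { p }.
In <cond> : x <stmt>: <stmt> is at the end, add FOLLOW(<cond>) = { c, m, p, w }.
In <factor> : m <stmt> z: add FIRST(z) = { z }.
Union: FOLLOW(<stmt>) = { $, c, m, p, w, z }.

{ $, c, m, p, w, z }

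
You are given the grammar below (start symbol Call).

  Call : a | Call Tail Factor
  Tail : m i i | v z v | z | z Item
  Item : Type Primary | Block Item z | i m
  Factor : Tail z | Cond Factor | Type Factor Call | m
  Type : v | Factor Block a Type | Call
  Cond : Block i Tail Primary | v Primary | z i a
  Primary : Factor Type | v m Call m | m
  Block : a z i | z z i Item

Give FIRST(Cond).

From Cond : Block i Tail Primary: add FIRST(Block) = { a, z }.
Cond : v Primary contributes {v}.
Cond : z i a contributes {z}.
Union: FIRST(Cond) = { a, v, z }.

{ a, v, z }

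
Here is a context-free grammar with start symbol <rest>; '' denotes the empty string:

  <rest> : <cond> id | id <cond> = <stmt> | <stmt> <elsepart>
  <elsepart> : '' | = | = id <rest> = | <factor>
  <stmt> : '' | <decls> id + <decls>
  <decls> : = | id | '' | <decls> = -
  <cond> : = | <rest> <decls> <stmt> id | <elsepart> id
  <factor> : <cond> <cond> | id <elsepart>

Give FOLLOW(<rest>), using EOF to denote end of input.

{ EOF, =, id }

<rest> is the start symbol, so EOF ∈ FOLLOW(<rest>).
In <elsepart> : = id <rest> =: add FIRST(=) = { = }.
In <cond> : <rest> <decls> <stmt> id: add FIRST(<decls> <stmt> id) = { =, id }.
Union: FOLLOW(<rest>) = { EOF, =, id }.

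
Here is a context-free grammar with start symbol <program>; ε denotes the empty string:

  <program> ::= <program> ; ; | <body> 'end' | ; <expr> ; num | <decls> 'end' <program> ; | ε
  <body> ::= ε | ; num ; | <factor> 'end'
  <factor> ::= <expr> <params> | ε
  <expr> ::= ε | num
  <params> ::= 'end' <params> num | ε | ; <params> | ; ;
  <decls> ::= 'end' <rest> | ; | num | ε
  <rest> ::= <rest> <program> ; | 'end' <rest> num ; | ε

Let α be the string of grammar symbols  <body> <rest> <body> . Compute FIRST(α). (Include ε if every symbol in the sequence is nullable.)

{ 'end', ;, num, ε }

Add FIRST(<body>)\{ε} = { 'end', ;, num }; <body> is nullable, continue.
Add FIRST(<rest>)\{ε} = { 'end', ;, num }; <rest> is nullable, continue.
Add FIRST(<body>)\{ε} = { 'end', ;, num }; <body> is nullable, continue.
Every symbol is nullable, so include ε.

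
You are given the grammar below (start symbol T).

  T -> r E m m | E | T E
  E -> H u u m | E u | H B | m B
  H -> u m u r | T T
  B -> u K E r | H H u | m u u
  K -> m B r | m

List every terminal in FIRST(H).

{ m, r, u }

H -> u m u r contributes {u}.
From H -> T T: add FIRST(T) = { m, r, u }.
Union: FIRST(H) = { m, r, u }.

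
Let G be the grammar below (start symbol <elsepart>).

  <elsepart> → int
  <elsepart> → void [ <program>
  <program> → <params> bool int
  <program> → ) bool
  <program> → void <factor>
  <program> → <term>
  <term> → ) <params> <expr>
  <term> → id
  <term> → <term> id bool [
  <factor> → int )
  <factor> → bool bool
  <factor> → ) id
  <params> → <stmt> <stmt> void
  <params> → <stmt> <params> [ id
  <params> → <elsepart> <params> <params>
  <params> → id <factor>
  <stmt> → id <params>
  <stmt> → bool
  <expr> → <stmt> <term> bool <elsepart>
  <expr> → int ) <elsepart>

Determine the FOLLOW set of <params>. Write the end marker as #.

In <program> → <params> bool int: add FIRST(bool int) = { bool }.
In <term> → ) <params> <expr>: add FIRST(<expr>) = { bool, id, int }.
In <params> → <stmt> <params> [ id: add FIRST([ id) = { [ }.
In <params> → <elsepart> <params> <params>: add FIRST(<params>) = { bool, id, int, void }.
In <params> → <elsepart> <params> <params>: <params> is at the end, add FOLLOW(<params>) = { ), [, bool, id, int, void }.
In <stmt> → id <params>: <params> is at the end, add FOLLOW(<stmt>) = { ), bool, id, int, void }.
Union: FOLLOW(<params>) = { ), [, bool, id, int, void }.

{ ), [, bool, id, int, void }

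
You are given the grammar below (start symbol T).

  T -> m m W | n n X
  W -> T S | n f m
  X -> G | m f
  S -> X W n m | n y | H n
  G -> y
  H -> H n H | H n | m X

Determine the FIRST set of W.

From W -> T S: add FIRST(T) = { m, n }.
W -> n f m contributes {n}.
Union: FIRST(W) = { m, n }.

{ m, n }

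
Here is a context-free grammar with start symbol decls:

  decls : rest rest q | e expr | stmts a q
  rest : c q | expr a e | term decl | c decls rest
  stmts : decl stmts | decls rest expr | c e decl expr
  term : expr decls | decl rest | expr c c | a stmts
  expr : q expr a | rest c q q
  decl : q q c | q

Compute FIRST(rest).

rest : c q contributes {c}.
From rest : expr a e: add FIRST(expr) = { a, c, q }.
From rest : term decl: add FIRST(term) = { a, c, q }.
rest : c decls rest contributes {c}.
Union: FIRST(rest) = { a, c, q }.

{ a, c, q }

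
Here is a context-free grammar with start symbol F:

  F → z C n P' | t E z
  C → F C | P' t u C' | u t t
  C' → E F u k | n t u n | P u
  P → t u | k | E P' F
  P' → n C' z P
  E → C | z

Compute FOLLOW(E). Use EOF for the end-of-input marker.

{ n, t, z }

In F → t E z: add FIRST(z) = { z }.
In C' → E F u k: add FIRST(F u k) = { t, z }.
In P → E P' F: add FIRST(P' F) = { n }.
Union: FOLLOW(E) = { n, t, z }.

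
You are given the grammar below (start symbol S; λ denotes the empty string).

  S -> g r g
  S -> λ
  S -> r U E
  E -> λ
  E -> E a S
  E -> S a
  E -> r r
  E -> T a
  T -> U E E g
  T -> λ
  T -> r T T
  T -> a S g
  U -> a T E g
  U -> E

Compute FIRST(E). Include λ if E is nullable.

{ a, g, r, λ }

E -> λ contributes λ.
From E -> E a S: E nullable, take FIRST(E) ∪ {a} = { a, g, r }.
From E -> S a: S nullable, take FIRST(S) ∪ {a} = { a, g, r }.
E -> r r contributes {r}.
From E -> T a: T nullable, take FIRST(T) ∪ {a} = { a, g, r }.
Union: FIRST(E) = { a, g, r, λ }.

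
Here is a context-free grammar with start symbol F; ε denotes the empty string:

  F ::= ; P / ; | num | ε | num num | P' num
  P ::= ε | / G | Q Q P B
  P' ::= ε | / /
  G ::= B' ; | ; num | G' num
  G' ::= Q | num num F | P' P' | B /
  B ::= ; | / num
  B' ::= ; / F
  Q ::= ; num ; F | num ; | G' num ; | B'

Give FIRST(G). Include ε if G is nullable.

From G ::= B' ;: add FIRST(B') = { ; }.
G ::= ; num contributes {;}.
From G ::= G' num: G' nullable, take FIRST(G') ∪ {num} = { /, ;, num }.
Union: FIRST(G) = { /, ;, num }.

{ /, ;, num }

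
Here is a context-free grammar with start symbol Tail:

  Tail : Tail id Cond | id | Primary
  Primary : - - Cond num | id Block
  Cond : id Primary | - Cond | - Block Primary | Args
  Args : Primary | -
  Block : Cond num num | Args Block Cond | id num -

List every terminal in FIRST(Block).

From Block : Cond num num: add FIRST(Cond) = { -, id }.
From Block : Args Block Cond: add FIRST(Args) = { -, id }.
Block : id num - contributes {id}.
Union: FIRST(Block) = { -, id }.

{ -, id }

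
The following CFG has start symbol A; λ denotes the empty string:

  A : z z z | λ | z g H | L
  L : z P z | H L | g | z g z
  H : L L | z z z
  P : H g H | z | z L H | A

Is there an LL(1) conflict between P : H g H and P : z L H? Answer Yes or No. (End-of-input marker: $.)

Yes

FIRST(H g H) = { g, z } and FIRST(z L H) = { z }.
Both contain z, so the two alternatives are not disjoint — LL(1) conflict.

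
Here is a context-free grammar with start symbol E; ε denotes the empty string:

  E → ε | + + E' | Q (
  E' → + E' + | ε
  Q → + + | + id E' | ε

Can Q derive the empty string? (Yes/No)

Yes

Q has an ε-production, so Q ⇒ ε.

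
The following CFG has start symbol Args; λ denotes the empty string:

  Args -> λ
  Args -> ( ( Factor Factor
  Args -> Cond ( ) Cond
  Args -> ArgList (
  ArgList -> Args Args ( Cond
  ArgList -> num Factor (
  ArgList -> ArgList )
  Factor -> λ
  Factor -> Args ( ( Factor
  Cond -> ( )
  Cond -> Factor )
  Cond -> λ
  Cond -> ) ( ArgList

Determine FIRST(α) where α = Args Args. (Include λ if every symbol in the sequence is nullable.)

{ (, ), num, λ }

Add FIRST(Args)\{λ} = { (, ), num }; Args is nullable, continue.
Add FIRST(Args)\{λ} = { (, ), num }; Args is nullable, continue.
Every symbol is nullable, so include λ.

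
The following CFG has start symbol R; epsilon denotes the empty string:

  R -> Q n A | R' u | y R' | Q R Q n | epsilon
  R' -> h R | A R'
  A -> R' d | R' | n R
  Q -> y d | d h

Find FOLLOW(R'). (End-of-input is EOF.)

In R -> R' u: add FIRST(u) = { u }.
In R -> y R': R' is at the end, add FOLLOW(R) = { EOF, d, h, n, u, y }.
In R' -> A R': R' is at the end, add FOLLOW(R') = { EOF, d, h, n, u, y }.
In A -> R' d: add FIRST(d) = { d }.
In A -> R': R' is at the end, add FOLLOW(A) = { EOF, d, h, n, u, y }.
Union: FOLLOW(R') = { EOF, d, h, n, u, y }.

{ EOF, d, h, n, u, y }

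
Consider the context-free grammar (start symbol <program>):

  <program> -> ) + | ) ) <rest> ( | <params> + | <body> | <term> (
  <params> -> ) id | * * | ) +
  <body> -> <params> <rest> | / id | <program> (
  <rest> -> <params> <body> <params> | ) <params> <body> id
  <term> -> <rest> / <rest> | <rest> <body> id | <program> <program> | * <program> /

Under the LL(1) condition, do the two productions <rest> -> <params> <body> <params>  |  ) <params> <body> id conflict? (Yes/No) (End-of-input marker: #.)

Yes

FIRST(<params> <body> <params>) = { ), * } and FIRST() <params> <body> id) = { ) }.
Both contain ), so the two alternatives are not disjoint — LL(1) conflict.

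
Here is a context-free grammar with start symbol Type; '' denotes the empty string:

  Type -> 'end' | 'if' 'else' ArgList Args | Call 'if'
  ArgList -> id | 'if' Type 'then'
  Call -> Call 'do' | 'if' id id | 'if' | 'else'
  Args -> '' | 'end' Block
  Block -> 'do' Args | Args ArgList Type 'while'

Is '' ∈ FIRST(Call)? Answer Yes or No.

Nullable nonterminals: Args.
No production of Call has an RHS whose symbols are all nullable, so Call is not nullable.

No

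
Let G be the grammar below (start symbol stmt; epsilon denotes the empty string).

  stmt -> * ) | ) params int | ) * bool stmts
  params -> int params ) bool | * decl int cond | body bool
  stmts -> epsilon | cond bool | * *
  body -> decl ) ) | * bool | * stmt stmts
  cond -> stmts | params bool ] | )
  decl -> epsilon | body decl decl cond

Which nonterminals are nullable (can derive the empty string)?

Directly nullable (have an epsilon-production): stmts, decl.
cond -> stmts with every symbol nullable, so cond is nullable.
No other nonterminal has a production whose RHS symbols are all nullable.

{ cond, decl, stmts }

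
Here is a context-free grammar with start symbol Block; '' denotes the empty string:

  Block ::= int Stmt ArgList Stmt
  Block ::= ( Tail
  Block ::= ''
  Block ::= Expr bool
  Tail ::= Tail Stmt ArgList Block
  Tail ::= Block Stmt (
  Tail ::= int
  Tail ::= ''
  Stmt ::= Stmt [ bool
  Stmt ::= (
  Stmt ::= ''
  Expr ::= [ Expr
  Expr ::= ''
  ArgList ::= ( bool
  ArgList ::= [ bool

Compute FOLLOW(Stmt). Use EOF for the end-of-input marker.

{ EOF, (, [ }

In Block ::= int Stmt ArgList Stmt: add FIRST(ArgList Stmt) = { (, [ }.
In Block ::= int Stmt ArgList Stmt: Stmt is at the end, add FOLLOW(Block) = { EOF, (, [ }.
In Tail ::= Tail Stmt ArgList Block: add FIRST(ArgList Block) = { (, [ }.
In Tail ::= Block Stmt (: add FIRST(() = { ( }.
In Stmt ::= Stmt [ bool: add FIRST([ bool) = { [ }.
Union: FOLLOW(Stmt) = { EOF, (, [ }.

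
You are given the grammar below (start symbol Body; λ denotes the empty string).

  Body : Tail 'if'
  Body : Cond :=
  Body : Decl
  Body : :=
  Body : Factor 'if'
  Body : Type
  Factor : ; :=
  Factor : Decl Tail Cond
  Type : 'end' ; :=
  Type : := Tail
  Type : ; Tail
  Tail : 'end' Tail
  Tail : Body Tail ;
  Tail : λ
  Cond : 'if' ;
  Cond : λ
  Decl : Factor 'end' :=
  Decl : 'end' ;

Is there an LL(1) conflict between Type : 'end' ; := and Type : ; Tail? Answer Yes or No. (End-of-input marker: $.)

No

FIRST('end' ; :=) = { 'end' } and FIRST(; Tail) = { ; }.
The FIRST sets are disjoint and neither alternative is nullable — no conflict.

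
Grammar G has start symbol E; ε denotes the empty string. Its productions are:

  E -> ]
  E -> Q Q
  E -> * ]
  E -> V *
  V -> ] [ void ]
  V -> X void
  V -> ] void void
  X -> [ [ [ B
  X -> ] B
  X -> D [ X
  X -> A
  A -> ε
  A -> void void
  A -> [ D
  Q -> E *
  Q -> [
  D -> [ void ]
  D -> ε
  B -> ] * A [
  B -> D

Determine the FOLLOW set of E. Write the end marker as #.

E is the start symbol, so # ∈ FOLLOW(E).
In Q -> E *: add FIRST(*) = { * }.
Union: FOLLOW(E) = { #, * }.

{ #, * }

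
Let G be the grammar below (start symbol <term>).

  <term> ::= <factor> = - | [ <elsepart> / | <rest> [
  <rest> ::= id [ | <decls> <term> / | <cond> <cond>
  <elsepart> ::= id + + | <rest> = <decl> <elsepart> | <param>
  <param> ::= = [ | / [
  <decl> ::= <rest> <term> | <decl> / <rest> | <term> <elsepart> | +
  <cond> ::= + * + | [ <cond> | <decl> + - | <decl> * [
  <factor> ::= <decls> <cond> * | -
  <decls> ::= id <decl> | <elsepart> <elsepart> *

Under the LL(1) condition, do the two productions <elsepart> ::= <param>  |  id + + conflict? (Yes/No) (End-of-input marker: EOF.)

FIRST(<param>) = { /, = } and FIRST(id + +) = { id }.
The FIRST sets are disjoint and neither alternative is nullable — no conflict.

No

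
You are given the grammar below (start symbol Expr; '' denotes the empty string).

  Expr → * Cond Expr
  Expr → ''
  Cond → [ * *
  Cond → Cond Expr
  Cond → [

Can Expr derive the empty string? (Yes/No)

Yes

Expr has an ''-production, so Expr ⇒ ''.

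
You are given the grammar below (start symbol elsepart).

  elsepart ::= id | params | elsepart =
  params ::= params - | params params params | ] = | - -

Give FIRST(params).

{ -, ] }

From params ::= params -: add FIRST(params) = { -, ] }.
From params ::= params params params: add FIRST(params) = { -, ] }.
params ::= ] = contributes {]}.
params ::= - - contributes {-}.
Union: FIRST(params) = { -, ] }.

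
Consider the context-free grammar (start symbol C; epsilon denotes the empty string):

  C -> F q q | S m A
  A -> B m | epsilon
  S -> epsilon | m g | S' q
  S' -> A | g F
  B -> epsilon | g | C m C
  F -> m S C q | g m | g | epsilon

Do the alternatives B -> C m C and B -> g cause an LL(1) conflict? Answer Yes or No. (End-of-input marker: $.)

FIRST(C m C) = { g, m, q } and FIRST(g) = { g }.
Both contain g, so the two alternatives are not disjoint — LL(1) conflict.

Yes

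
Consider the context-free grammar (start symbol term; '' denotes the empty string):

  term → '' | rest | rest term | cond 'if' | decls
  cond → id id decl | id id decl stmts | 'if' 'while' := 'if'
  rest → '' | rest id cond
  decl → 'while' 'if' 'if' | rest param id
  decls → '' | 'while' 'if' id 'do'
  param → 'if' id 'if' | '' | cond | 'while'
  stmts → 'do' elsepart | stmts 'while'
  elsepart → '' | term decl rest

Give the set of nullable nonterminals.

{ decls, elsepart, param, rest, term }

Directly nullable (have an ''-production): term, rest, decls, param, elsepart.
No other nonterminal has a production whose RHS symbols are all nullable.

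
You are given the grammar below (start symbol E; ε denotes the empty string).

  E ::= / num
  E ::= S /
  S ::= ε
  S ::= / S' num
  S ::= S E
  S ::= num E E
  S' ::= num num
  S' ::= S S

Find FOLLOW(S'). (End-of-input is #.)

In S ::= / S' num: add FIRST(num) = { num }.
Union: FOLLOW(S') = { num }.

{ num }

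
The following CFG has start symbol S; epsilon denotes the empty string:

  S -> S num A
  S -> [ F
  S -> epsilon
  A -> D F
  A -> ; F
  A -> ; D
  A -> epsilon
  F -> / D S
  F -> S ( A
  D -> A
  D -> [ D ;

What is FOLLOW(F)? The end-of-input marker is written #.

{ #, (, /, ;, [, num }

In S -> [ F: F is at the end, add FOLLOW(S) = { #, (, /, ;, [, num }.
In A -> D F: F is at the end, add FOLLOW(A) = { #, (, /, ;, [, num }.
In A -> ; F: F is at the end, add FOLLOW(A) = { #, (, /, ;, [, num }.
Union: FOLLOW(F) = { #, (, /, ;, [, num }.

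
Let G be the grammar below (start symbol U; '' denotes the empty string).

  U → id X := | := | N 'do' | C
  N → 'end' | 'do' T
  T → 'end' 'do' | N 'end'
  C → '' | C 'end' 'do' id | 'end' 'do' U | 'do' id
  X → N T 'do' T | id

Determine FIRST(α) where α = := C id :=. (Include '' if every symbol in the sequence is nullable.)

{ := }

:= is a terminal; add {:=} and stop.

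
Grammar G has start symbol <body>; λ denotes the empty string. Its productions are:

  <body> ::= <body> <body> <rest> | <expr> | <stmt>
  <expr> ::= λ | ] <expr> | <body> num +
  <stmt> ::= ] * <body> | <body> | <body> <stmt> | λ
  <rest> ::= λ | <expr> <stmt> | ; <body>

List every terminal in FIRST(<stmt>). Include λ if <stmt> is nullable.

{ ;, ], num, λ }

<stmt> ::= ] * <body> contributes {]}.
From <stmt> ::= <body>: add FIRST(<body>) = { ;, ], num, λ } (including λ since <body> is nullable).
From <stmt> ::= <body> <stmt>: <body>, <stmt> nullable, take FIRST(<body>) ∪ FIRST(<stmt>) = { ;, ], num }; also λ since the whole RHS is nullable.
<stmt> ::= λ contributes λ.
Union: FIRST(<stmt>) = { ;, ], num, λ }.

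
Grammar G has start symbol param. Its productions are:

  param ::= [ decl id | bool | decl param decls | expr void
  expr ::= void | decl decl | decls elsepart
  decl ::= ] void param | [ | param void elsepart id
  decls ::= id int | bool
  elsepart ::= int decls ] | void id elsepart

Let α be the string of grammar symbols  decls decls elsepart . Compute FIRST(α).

{ bool, id }

Add FIRST(decls) = { bool, id }; decls is not nullable, stop.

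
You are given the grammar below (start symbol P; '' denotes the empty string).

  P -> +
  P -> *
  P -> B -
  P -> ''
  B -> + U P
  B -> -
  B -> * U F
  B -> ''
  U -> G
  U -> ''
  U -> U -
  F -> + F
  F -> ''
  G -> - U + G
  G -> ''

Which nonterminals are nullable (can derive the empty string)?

{ B, F, G, P, U }

Directly nullable (have an ''-production): P, B, U, F, G.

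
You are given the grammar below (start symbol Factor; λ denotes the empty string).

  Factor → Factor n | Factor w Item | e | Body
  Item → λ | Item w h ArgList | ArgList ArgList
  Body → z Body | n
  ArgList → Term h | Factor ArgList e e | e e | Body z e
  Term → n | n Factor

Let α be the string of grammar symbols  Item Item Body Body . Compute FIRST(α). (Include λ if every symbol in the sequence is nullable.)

{ e, n, w, z }

Add FIRST(Item)\{λ} = { e, n, w, z }; Item is nullable, continue.
Add FIRST(Item)\{λ} = { e, n, w, z }; Item is nullable, continue.
Add FIRST(Body) = { n, z }; Body is not nullable, stop.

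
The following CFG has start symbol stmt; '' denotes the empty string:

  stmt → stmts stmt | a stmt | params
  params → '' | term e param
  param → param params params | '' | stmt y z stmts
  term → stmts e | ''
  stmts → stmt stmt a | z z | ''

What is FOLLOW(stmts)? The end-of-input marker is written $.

In stmt → stmts stmt: add FIRST(stmt)\{''} = { a, e, z }.
  Since stmt is nullable, also add FOLLOW(stmt) = { $, a, e, y, z }.
In param → stmt y z stmts: stmts is at the end, add FOLLOW(param) = { $, a, e, y, z }.
In term → stmts e: add FIRST(e) = { e }.
Union: FOLLOW(stmts) = { $, a, e, y, z }.

{ $, a, e, y, z }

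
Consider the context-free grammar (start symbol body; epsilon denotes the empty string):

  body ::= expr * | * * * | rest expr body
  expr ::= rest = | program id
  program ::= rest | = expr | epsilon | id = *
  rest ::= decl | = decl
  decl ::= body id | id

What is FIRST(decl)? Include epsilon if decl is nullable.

From decl ::= body id: add FIRST(body) = { *, =, id }.
decl ::= id contributes {id}.
Union: FIRST(decl) = { *, =, id }.

{ *, =, id }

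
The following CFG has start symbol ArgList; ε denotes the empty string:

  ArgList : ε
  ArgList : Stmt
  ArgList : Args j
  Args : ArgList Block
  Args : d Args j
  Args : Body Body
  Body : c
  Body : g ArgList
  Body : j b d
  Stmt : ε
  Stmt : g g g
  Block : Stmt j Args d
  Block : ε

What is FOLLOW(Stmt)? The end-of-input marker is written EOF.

In ArgList : Stmt: Stmt is at the end, add FOLLOW(ArgList) = { EOF, c, d, g, j }.
In Block : Stmt j Args d: add FIRST(j Args d) = { j }.
Union: FOLLOW(Stmt) = { EOF, c, d, g, j }.

{ EOF, c, d, g, j }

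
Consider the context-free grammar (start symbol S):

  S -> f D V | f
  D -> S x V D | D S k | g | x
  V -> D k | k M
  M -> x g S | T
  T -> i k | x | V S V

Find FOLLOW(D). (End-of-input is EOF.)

In S -> f D V: add FIRST(V) = { f, g, k, x }.
In D -> S x V D: D is at the end, add FOLLOW(D) = { f, g, k, x }.
In D -> D S k: add FIRST(S k) = { f }.
In V -> D k: add FIRST(k) = { k }.
Union: FOLLOW(D) = { f, g, k, x }.

{ f, g, k, x }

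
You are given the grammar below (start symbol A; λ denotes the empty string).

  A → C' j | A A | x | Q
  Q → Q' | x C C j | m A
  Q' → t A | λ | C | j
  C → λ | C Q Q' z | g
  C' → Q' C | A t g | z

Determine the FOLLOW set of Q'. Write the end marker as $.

{ $, g, j, m, t, x, z }

In Q → Q': Q' is at the end, add FOLLOW(Q) = { $, g, j, m, t, x, z }.
In C → C Q Q' z: add FIRST(z) = { z }.
In C' → Q' C: add FIRST(C)\{λ} = { g, j, m, t, x, z }.
  Since C is nullable, also add FOLLOW(C') = { j }.
Union: FOLLOW(Q') = { $, g, j, m, t, x, z }.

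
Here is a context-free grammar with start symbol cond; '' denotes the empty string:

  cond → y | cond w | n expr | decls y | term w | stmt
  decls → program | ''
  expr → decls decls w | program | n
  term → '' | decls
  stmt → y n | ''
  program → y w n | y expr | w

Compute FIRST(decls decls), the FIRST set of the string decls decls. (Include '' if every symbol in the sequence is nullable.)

{ w, y, '' }

Add FIRST(decls)\{''} = { w, y }; decls is nullable, continue.
Add FIRST(decls)\{''} = { w, y }; decls is nullable, continue.
Every symbol is nullable, so include ''.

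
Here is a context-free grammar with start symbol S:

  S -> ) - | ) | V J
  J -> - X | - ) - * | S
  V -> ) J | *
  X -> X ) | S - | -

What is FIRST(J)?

{ ), *, - }

J -> - X contributes {-}.
J -> - ) - * contributes {-}.
From J -> S: add FIRST(S) = { ), * }.
Union: FIRST(J) = { ), *, - }.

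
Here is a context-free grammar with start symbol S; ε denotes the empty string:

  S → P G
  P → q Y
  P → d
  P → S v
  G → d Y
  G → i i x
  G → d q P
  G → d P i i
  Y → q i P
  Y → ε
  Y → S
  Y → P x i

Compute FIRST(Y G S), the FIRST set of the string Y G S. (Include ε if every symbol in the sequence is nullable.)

{ d, i, q }

Add FIRST(Y)\{ε} = { d, q }; Y is nullable, continue.
Add FIRST(G) = { d, i }; G is not nullable, stop.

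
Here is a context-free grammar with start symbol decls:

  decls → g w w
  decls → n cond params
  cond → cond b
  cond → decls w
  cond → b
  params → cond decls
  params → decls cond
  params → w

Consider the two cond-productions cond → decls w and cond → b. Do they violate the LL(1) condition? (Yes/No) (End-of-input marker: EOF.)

FIRST(decls w) = { g, n } and FIRST(b) = { b }.
The FIRST sets are disjoint and neither alternative is nullable — no conflict.

No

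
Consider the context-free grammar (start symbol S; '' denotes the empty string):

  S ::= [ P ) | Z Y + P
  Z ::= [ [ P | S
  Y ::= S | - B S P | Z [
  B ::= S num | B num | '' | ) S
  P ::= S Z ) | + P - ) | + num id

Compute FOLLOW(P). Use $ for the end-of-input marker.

{ $, ), +, -, [, num }

In S ::= [ P ): add FIRST()) = { ) }.
In S ::= Z Y + P: P is at the end, add FOLLOW(S) = { $, ), +, -, [, num }.
In Z ::= [ [ P: P is at the end, add FOLLOW(Z) = { ), -, [ }.
In Y ::= - B S P: P is at the end, add FOLLOW(Y) = { + }.
In P ::= + P - ): add FIRST(- )) = { - }.
Union: FOLLOW(P) = { $, ), +, -, [, num }.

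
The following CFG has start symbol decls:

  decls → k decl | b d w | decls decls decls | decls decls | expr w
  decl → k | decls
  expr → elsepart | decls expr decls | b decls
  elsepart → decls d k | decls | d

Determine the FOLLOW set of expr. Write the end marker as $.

{ b, d, k, w }

In decls → expr w: add FIRST(w) = { w }.
In expr → decls expr decls: add FIRST(decls) = { b, d, k }.
Union: FOLLOW(expr) = { b, d, k, w }.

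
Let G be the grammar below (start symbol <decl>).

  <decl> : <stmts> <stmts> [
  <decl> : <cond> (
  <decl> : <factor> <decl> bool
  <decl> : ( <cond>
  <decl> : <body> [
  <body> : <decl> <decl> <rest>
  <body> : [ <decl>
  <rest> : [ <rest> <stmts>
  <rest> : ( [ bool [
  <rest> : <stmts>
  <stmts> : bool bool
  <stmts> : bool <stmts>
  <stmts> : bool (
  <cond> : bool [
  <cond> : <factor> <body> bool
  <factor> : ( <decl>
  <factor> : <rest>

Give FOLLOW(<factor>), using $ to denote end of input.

{ (, [, bool }

In <decl> : <factor> <decl> bool: add FIRST(<decl> bool) = { (, [, bool }.
In <cond> : <factor> <body> bool: add FIRST(<body> bool) = { (, [, bool }.
Union: FOLLOW(<factor>) = { (, [, bool }.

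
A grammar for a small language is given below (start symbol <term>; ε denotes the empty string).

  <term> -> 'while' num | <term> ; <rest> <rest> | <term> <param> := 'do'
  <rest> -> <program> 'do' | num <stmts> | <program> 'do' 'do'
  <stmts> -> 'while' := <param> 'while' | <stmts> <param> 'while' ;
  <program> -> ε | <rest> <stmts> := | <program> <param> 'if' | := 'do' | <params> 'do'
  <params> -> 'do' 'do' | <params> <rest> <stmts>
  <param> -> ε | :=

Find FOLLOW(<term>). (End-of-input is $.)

{ $, :=, ; }

<term> is the start symbol, so $ ∈ FOLLOW(<term>).
In <term> -> <term> ; <rest> <rest>: add FIRST(; <rest> <rest>) = { ; }.
In <term> -> <term> <param> := 'do': add FIRST(<param> := 'do') = { := }.
Union: FOLLOW(<term>) = { $, :=, ; }.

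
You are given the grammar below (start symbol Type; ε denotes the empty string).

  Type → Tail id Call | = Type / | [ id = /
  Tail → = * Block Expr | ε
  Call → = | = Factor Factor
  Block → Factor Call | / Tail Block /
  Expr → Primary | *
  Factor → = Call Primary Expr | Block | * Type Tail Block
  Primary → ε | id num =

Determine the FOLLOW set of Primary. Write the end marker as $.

{ $, *, /, =, id }

In Expr → Primary: Primary is at the end, add FOLLOW(Expr) = { $, *, /, =, id }.
In Factor → = Call Primary Expr: add FIRST(Expr)\{ε} = { *, id }.
  Since Expr is nullable, also add FOLLOW(Factor) = { $, *, /, =, id }.
Union: FOLLOW(Primary) = { $, *, /, =, id }.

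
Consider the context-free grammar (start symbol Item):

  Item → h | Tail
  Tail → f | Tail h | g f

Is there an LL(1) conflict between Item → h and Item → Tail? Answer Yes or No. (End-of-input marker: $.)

FIRST(h) = { h } and FIRST(Tail) = { f, g }.
The FIRST sets are disjoint and neither alternative is nullable — no conflict.

No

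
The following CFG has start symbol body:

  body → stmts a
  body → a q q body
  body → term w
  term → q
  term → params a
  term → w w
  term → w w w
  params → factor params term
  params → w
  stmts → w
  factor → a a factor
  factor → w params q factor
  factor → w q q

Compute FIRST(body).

{ a, q, w }

From body → stmts a: add FIRST(stmts) = { w }.
body → a q q body contributes {a}.
From body → term w: add FIRST(term) = { a, q, w }.
Union: FIRST(body) = { a, q, w }.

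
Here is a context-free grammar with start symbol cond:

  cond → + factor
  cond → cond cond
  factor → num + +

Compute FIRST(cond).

{ + }

cond → + factor contributes {+}.
From cond → cond cond: add FIRST(cond) = { + }.
Union: FIRST(cond) = { + }.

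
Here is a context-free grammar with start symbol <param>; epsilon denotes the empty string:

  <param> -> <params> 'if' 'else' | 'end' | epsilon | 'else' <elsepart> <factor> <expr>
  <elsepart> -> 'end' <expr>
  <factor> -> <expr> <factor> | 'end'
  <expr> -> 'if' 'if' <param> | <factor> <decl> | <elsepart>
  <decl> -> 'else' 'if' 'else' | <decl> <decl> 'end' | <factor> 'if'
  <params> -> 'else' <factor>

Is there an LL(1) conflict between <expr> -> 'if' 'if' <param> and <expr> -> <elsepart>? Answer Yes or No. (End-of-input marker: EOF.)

FIRST('if' 'if' <param>) = { 'if' } and FIRST(<elsepart>) = { 'end' }.
The FIRST sets are disjoint and neither alternative is nullable — no conflict.

No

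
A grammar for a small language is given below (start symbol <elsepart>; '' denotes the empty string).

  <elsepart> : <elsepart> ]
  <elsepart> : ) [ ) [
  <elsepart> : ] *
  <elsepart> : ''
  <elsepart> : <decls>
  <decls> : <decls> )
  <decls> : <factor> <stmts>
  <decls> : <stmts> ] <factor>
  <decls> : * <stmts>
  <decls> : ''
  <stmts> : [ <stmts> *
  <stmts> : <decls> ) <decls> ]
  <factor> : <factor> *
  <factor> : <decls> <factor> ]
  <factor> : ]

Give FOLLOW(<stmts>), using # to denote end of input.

{ #, ), *, [, ] }

In <decls> : <factor> <stmts>: <stmts> is at the end, add FOLLOW(<decls>) = { #, ), *, [, ] }.
In <decls> : <stmts> ] <factor>: add FIRST(] <factor>) = { ] }.
In <decls> : * <stmts>: <stmts> is at the end, add FOLLOW(<decls>) = { #, ), *, [, ] }.
In <stmts> : [ <stmts> *: add FIRST(*) = { * }.
Union: FOLLOW(<stmts>) = { #, ), *, [, ] }.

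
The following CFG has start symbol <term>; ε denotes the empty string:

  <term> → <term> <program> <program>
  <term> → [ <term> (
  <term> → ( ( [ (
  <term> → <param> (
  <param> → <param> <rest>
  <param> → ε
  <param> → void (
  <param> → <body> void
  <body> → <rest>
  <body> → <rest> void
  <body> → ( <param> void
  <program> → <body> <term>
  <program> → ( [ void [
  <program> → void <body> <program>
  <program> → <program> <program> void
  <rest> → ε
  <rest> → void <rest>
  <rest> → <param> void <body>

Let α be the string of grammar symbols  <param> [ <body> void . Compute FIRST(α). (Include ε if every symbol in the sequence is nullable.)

{ (, [, void }

Add FIRST(<param>)\{ε} = { (, void }; <param> is nullable, continue.
[ is a terminal; add {[} and stop.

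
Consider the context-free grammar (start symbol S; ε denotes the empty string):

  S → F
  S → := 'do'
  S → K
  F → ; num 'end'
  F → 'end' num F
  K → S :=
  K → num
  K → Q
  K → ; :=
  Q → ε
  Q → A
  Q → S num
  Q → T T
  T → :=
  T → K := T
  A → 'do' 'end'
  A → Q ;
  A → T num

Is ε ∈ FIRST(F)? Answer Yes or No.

No

Nullable nonterminals: K, Q, S.
No production of F has an RHS whose symbols are all nullable, so F is not nullable.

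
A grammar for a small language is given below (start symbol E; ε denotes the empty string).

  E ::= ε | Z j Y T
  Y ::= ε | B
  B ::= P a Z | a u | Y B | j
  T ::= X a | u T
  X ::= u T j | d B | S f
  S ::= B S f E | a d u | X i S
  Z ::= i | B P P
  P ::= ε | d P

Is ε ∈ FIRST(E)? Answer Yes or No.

Yes

E has an ε-production, so E ⇒ ε.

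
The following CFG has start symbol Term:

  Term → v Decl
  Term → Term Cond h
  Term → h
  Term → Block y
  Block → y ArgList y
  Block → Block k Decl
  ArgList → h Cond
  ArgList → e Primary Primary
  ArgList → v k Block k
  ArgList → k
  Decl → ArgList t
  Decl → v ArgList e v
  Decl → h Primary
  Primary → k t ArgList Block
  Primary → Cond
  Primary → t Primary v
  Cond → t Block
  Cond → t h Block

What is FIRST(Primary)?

{ k, t }

Primary → k t ArgList Block contributes {k}.
From Primary → Cond: add FIRST(Cond) = { t }.
Primary → t Primary v contributes {t}.
Union: FIRST(Primary) = { k, t }.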